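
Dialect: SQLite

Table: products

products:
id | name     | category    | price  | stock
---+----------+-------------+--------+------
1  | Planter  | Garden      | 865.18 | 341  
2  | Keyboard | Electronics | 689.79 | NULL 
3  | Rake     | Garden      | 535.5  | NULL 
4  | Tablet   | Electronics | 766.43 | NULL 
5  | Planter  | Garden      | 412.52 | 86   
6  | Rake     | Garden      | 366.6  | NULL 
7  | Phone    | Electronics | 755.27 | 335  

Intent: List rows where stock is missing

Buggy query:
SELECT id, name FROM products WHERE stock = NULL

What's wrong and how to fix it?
Bug: Comparing to NULL with '=' never matches; NULL = NULL is unknown, not true

Fix: Use IS NULL to test for NULL

Corrected query:
SELECT id, name FROM products WHERE stock IS NULL

Result:
id | name    
---+---------
2  | Keyboard
3  | Rake    
4  | Tablet  
6  | Rake    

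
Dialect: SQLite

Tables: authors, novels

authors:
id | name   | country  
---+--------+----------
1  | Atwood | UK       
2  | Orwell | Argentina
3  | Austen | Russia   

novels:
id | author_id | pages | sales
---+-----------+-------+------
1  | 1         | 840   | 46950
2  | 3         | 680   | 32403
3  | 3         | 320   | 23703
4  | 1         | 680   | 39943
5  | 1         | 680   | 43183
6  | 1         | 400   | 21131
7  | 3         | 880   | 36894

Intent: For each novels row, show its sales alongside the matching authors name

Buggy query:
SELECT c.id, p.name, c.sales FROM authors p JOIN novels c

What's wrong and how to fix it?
Bug: Missing join condition: each novels row is matched to all authors rows instead of just its own

Fix: Add ON c.author_id = p.id to the JOIN

Corrected query:
SELECT c.id, p.name, c.sales FROM authors p JOIN novels c ON c.author_id = p.id

Result:
id | name   | sales
---+--------+------
1  | Atwood | 46950
2  | Austen | 32403
3  | Austen | 23703
4  | Atwood | 39943
5  | Atwood | 43183
6  | Atwood | 21131
7  | Austen | 36894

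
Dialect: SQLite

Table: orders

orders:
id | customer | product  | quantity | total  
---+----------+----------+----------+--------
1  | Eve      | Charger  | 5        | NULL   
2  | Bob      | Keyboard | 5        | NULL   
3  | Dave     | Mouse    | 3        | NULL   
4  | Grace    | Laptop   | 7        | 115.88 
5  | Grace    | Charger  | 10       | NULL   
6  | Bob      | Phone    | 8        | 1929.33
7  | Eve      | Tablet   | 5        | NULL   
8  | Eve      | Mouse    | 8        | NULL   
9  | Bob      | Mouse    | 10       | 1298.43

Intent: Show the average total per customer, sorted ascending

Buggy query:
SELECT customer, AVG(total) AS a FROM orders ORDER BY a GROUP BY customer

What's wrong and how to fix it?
Bug: ORDER BY appears before GROUP BY; SQL clause order requires GROUP BY first

Fix: Reorder: SELECT … FROM … GROUP BY … ORDER BY …

Corrected query:
SELECT customer, AVG(total) AS a FROM orders GROUP BY customer ORDER BY a

Result:
customer | a      
---------+--------
Dave     | NULL   
Eve      | NULL   
Grace    | 115.88 
Bob      | 1613.88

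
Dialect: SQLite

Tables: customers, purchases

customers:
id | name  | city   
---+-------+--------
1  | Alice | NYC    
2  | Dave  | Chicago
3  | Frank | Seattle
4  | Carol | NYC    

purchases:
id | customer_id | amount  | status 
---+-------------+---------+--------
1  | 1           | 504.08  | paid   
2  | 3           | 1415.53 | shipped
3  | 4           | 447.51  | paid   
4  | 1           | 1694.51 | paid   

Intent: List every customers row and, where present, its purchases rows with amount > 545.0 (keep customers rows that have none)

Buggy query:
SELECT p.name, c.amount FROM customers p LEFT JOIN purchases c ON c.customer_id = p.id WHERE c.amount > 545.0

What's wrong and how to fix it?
Bug: A WHERE condition on the right-hand table after LEFT JOIN drops unmatched parents

Fix: Move the right-table condition into the ON clause so unmatched parents are kept

Corrected query:
SELECT p.name, c.amount FROM customers p LEFT JOIN purchases c ON c.customer_id = p.id AND c.amount > 545.0

Result:
name  | amount 
------+--------
Alice | 1694.51
Dave  | NULL   
Frank | 1415.53
Carol | NULL   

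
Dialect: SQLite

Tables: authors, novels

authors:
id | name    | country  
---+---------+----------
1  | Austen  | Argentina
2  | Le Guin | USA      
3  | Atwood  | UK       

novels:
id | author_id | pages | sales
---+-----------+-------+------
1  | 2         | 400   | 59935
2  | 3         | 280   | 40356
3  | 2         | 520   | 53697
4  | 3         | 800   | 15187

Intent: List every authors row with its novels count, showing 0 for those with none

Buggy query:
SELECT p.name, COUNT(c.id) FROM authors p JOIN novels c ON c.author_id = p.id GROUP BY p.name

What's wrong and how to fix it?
Bug: INNER JOIN drops authors rows that have no matching novels rows

Fix: Use LEFT JOIN so parents without children still appear (COUNT(c.id) gives 0)

Corrected query:
SELECT p.name, COUNT(c.id) FROM authors p LEFT JOIN novels c ON c.author_id = p.id GROUP BY p.name

Result:
name    | COUNT(c.id)
--------+------------
Atwood  | 2          
Austen  | 0          
Le Guin | 2          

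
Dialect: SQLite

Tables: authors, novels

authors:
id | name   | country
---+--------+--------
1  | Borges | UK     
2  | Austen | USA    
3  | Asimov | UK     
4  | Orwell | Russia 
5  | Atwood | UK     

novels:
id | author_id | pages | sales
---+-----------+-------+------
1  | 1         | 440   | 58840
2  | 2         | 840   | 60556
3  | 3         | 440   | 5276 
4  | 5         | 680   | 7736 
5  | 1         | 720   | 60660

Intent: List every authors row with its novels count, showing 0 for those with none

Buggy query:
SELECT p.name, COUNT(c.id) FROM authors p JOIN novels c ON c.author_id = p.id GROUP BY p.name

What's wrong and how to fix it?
Bug: An inner join excludes parents with zero children

Fix: Switch to LEFT JOIN to retain unmatched parent rows

Corrected query:
SELECT p.name, COUNT(c.id) FROM authors p LEFT JOIN novels c ON c.author_id = p.id GROUP BY p.name

Result:
name   | COUNT(c.id)
-------+------------
Asimov | 1          
Atwood | 1          
Austen | 1          
Borges | 2          
Orwell | 0          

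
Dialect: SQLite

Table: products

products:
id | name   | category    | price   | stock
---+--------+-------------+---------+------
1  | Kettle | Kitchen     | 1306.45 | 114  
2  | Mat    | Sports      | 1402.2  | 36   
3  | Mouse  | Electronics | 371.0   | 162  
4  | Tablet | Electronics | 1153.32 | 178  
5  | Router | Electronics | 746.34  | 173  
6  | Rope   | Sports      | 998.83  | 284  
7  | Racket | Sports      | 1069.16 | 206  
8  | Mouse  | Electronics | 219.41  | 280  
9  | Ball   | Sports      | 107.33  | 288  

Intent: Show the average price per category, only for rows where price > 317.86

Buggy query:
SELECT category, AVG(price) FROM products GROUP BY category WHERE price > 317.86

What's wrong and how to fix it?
Bug: WHERE cannot follow GROUP BY

Fix: Place WHERE between FROM and GROUP BY

Corrected query:
SELECT category, AVG(price) FROM products WHERE price > 317.86 GROUP BY category

Result:
category    | AVG(price)
------------+-----------
Electronics | 756.886667
Kitchen     | 1306.45   
Sports      | 1156.73   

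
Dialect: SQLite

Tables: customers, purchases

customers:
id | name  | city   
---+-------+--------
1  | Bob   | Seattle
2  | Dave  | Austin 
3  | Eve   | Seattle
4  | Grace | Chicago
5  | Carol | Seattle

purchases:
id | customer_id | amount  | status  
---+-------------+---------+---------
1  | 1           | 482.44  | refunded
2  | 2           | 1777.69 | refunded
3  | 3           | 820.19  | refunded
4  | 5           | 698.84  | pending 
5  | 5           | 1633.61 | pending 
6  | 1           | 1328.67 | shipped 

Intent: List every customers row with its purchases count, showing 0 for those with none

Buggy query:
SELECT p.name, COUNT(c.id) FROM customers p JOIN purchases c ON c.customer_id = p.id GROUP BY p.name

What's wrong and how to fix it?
Bug: An inner join excludes parents with zero children

Fix: Switch to LEFT JOIN to retain unmatched parent rows

Corrected query:
SELECT p.name, COUNT(c.id) FROM customers p LEFT JOIN purchases c ON c.customer_id = p.id GROUP BY p.name

Result:
name  | COUNT(c.id)
------+------------
Bob   | 2          
Carol | 2          
Dave  | 1          
Eve   | 1          
Grace | 0          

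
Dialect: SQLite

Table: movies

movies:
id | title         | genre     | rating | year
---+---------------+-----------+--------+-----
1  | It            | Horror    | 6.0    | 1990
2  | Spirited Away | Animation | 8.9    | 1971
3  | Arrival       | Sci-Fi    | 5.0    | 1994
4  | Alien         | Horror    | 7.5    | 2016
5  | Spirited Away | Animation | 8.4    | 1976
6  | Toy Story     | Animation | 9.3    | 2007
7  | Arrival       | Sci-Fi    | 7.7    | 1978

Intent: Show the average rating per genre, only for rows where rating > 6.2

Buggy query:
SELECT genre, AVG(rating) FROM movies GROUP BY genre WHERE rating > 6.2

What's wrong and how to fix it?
Bug: WHERE cannot follow GROUP BY

Fix: Move the WHERE clause before GROUP BY

Corrected query:
SELECT genre, AVG(rating) FROM movies WHERE rating > 6.2 GROUP BY genre

Result:
genre     | AVG(rating)
----------+------------
Animation | 8.866667   
Horror    | 7.5        
Sci-Fi    | 7.7        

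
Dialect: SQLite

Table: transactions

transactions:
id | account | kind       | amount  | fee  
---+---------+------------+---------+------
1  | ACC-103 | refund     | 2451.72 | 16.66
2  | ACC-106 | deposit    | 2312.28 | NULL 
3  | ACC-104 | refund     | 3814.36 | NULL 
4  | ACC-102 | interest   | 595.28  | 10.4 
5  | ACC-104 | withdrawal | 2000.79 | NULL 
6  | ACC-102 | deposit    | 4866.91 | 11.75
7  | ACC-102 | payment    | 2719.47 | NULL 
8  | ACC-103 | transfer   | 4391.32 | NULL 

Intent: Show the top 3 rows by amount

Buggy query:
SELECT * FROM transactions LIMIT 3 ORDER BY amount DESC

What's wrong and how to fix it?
Bug: LIMIT must come after ORDER BY

Fix: Sort with ORDER BY, then apply LIMIT

Corrected query:
SELECT * FROM transactions ORDER BY amount DESC LIMIT 3

Result:
id | account | kind     | amount  | fee  
---+---------+----------+---------+------
6  | ACC-102 | deposit  | 4866.91 | 11.75
8  | ACC-103 | transfer | 4391.32 | NULL 
3  | ACC-104 | refund   | 3814.36 | NULL 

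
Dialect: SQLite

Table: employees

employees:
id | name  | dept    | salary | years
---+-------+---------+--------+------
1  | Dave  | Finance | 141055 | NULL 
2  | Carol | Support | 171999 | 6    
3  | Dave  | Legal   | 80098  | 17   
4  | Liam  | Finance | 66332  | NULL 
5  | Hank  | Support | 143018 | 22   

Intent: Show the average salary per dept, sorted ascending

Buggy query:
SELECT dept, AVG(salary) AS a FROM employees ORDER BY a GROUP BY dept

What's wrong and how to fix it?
Bug: ORDER BY appears before GROUP BY; SQL clause order requires GROUP BY first

Fix: Reorder: SELECT … FROM … GROUP BY … ORDER BY …

Corrected query:
SELECT dept, AVG(salary) AS a FROM employees GROUP BY dept ORDER BY a

Result:
dept    | a       
--------+---------
Legal   | 80098   
Finance | 103693.5
Support | 157508.5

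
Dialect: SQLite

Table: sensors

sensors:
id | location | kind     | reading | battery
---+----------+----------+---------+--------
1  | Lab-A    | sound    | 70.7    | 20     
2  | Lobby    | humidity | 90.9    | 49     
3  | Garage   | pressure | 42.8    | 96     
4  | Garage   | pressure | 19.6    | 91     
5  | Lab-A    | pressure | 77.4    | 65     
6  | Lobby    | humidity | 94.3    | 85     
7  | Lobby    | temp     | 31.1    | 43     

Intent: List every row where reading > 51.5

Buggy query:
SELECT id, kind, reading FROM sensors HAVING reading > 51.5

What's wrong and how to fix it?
Bug: HAVING filters the output of aggregation, but this query has no GROUP BY and no aggregate functions, so SQLite rejects it (HAVING clause on a non-aggregate query); the condition here is per row

Fix: Use WHERE for row-level filtering

Corrected query:
SELECT id, kind, reading FROM sensors WHERE reading > 51.5

Result:
id | kind     | reading
---+----------+--------
1  | sound    | 70.7   
2  | humidity | 90.9   
5  | pressure | 77.4   
6  | humidity | 94.3   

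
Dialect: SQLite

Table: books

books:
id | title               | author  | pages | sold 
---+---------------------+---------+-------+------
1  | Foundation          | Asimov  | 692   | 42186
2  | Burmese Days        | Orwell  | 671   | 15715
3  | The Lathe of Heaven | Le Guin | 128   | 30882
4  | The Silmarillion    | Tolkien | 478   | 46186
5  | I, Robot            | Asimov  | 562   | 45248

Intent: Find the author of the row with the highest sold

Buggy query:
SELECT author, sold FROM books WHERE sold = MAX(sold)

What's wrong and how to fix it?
Bug: MAX(sold) is an aggregate and cannot be used directly in WHERE

Fix: Use a subquery: WHERE sold = (SELECT MAX(sold) FROM books)

Corrected query:
SELECT author, sold FROM books WHERE sold = (SELECT MAX(sold) FROM books)

Result:
author  | sold 
--------+------
Tolkien | 46186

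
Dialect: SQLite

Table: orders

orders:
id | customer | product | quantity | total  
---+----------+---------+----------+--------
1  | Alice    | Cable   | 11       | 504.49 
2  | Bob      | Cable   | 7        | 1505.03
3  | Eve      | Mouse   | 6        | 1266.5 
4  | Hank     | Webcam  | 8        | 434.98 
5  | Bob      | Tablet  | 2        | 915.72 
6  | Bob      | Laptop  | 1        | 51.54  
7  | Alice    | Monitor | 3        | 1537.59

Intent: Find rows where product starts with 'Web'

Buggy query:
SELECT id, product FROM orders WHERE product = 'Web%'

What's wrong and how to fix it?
Bug: Wildcards only work with LIKE; '=' treats '%' as a literal character

Fix: Replace '=' with LIKE so 'Web%' is treated as a pattern

Corrected query:
SELECT id, product FROM orders WHERE product LIKE 'Web%'

Result:
id | product
---+--------
4  | Webcam 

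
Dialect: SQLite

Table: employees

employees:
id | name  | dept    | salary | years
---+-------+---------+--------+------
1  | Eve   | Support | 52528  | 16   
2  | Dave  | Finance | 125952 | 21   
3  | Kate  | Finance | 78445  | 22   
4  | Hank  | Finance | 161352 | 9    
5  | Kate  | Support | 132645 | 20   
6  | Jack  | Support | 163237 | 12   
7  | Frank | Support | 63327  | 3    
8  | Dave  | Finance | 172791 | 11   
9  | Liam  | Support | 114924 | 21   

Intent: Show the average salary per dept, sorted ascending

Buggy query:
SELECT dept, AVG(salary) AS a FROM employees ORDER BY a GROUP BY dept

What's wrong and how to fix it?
Bug: ORDER BY appears before GROUP BY; SQL clause order requires GROUP BY first

Fix: Reorder: SELECT … FROM … GROUP BY … ORDER BY …

Corrected query:
SELECT dept, AVG(salary) AS a FROM employees GROUP BY dept ORDER BY a

Result:
dept    | a       
--------+---------
Support | 105332.2
Finance | 134635  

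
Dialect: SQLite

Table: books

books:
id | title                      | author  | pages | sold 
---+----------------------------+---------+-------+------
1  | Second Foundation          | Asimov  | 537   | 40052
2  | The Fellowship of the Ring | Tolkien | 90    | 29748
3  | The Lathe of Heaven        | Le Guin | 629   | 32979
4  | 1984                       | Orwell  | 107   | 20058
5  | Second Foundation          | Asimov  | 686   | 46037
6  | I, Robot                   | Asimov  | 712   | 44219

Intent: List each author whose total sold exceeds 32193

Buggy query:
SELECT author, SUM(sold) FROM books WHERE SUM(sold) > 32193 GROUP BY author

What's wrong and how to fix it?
Bug: WHERE runs before GROUP BY, so aggregates aren't available there

Fix: Move the aggregate condition to a HAVING clause

Corrected query:
SELECT author, SUM(sold) FROM books GROUP BY author HAVING SUM(sold) > 32193

Result:
author  | SUM(sold)
--------+----------
Asimov  | 130308   
Le Guin | 32979    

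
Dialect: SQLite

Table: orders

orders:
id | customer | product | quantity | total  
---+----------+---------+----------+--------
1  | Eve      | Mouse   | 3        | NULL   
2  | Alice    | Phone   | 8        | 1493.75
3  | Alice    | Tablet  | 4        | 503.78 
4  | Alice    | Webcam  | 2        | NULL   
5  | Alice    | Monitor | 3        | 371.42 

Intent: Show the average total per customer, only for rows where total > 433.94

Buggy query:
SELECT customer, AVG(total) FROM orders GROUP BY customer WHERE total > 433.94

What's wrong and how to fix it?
Bug: WHERE cannot follow GROUP BY

Fix: Move the WHERE clause before GROUP BY

Corrected query:
SELECT customer, AVG(total) FROM orders WHERE total > 433.94 GROUP BY customer

Result:
customer | AVG(total)
---------+-----------
Alice    | 998.765   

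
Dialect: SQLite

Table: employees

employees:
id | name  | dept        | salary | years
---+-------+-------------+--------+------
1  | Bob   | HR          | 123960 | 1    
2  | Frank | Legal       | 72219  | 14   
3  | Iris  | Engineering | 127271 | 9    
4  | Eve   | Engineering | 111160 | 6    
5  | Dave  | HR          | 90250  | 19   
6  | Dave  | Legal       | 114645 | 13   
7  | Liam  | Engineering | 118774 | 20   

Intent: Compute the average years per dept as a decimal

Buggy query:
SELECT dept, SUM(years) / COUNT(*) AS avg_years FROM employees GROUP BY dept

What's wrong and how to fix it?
Bug: Both operands are integers, so '/' performs integer division and truncates

Fix: Cast one side to REAL so the division keeps the fractional part

Corrected query:
SELECT dept, SUM(years) * 1.0 / COUNT(*) AS avg_years FROM employees GROUP BY dept

Result:
dept        | avg_years
------------+----------
Engineering | 11.666667
HR          | 10       
Legal       | 13.5     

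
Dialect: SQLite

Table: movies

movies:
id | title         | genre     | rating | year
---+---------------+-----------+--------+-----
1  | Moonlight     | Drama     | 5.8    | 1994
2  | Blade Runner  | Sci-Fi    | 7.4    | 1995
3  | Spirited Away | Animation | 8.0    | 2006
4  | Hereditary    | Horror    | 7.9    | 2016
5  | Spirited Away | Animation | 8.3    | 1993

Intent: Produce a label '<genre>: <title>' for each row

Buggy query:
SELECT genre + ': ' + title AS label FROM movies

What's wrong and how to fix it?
Bug: SQLite uses || for string concatenation; + coerces text to numbers (yielding 0)

Fix: Replace + with || to concatenate text

Corrected query:
SELECT genre || ': ' || title AS label FROM movies

Result:
label                   
------------------------
Drama: Moonlight        
Sci-Fi: Blade Runner    
Animation: Spirited Away
Horror: Hereditary      
Animation: Spirited Away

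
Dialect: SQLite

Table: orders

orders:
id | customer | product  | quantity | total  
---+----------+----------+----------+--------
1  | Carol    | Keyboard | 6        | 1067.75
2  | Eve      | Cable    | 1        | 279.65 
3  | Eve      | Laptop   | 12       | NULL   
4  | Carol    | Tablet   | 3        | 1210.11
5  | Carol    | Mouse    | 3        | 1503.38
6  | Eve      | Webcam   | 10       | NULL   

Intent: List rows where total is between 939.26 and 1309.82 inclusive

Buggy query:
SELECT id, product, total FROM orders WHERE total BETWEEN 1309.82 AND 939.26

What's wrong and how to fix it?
Bug: The bounds are reversed; BETWEEN a AND b requires a <= b to match anything

Fix: Write BETWEEN 939.26 AND 1309.82

Corrected query:
SELECT id, product, total FROM orders WHERE total BETWEEN 939.26 AND 1309.82

Result:
id | product  | total  
---+----------+--------
1  | Keyboard | 1067.75
4  | Tablet   | 1210.11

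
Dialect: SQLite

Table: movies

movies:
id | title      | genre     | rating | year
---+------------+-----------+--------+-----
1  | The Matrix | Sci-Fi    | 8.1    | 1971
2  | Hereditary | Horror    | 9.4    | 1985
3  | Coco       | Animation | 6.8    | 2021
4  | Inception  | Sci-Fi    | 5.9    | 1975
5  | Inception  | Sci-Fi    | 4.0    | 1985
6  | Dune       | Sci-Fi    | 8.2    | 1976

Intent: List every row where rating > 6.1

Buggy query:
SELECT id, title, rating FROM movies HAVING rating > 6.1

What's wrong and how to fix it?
Bug: This is a non-aggregate query (no GROUP BY, no aggregates), so in SQLite the HAVING clause is invalid here; a row-level condition belongs in WHERE

Fix: Use WHERE for row-level filtering

Corrected query:
SELECT id, title, rating FROM movies WHERE rating > 6.1

Result:
id | title      | rating
---+------------+-------
1  | The Matrix | 8.1   
2  | Hereditary | 9.4   
3  | Coco       | 6.8   
6  | Dune       | 8.2   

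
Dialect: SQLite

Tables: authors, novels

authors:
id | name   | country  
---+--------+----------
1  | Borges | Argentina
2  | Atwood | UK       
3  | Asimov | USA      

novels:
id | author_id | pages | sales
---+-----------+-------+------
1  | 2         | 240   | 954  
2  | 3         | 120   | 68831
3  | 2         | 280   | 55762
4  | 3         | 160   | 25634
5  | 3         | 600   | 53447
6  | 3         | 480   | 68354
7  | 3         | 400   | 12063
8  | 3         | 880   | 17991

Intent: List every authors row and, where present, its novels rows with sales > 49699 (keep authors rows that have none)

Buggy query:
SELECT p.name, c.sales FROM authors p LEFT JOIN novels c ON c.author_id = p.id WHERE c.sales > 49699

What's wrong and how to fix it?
Bug: Filtering c.sales in WHERE discards the NULL rows produced by LEFT JOIN, turning it into an inner join

Fix: Move the right-table condition into the ON clause so unmatched parents are kept

Corrected query:
SELECT p.name, c.sales FROM authors p LEFT JOIN novels c ON c.author_id = p.id AND c.sales > 49699

Result:
name   | sales
-------+------
Borges | NULL 
Atwood | 55762
Asimov | 53447
Asimov | 68354
Asimov | 68831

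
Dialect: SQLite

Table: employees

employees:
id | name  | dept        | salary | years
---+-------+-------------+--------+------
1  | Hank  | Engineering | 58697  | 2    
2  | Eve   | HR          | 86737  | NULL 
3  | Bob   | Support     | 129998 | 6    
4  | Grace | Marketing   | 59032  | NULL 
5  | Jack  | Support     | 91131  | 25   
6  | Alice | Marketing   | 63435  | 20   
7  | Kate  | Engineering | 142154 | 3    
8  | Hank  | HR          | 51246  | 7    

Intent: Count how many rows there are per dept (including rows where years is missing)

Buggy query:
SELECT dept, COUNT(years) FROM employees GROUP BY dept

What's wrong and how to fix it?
Bug: COUNT(years) skips NULLs, so groups with missing years are undercounted

Fix: Use COUNT(*) to count all rows regardless of NULL

Corrected query:
SELECT dept, COUNT(*) FROM employees GROUP BY dept

Result:
dept        | COUNT(*)
------------+---------
Engineering | 2       
HR          | 2       
Marketing   | 2       
Support     | 2       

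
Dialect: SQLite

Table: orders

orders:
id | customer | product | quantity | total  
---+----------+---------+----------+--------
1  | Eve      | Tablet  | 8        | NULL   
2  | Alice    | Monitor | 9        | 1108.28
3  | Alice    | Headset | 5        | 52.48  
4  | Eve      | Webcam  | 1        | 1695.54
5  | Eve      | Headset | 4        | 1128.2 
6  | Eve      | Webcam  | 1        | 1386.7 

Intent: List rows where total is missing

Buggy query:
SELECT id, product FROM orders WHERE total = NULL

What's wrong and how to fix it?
Bug: Comparing to NULL with '=' never matches; NULL = NULL is unknown, not true

Fix: Use IS NULL to test for NULL

Corrected query:
SELECT id, product FROM orders WHERE total IS NULL

Result:
id | product
---+--------
1  | Tablet 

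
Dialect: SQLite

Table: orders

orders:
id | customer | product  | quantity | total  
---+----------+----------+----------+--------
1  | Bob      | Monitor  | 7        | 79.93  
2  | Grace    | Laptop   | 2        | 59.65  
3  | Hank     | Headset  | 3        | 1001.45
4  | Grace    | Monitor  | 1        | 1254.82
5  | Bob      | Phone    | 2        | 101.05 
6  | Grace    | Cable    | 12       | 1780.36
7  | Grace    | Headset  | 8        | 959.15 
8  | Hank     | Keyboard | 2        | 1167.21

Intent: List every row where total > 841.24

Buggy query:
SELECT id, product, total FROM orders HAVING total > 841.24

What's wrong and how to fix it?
Bug: HAVING filters the output of aggregation, but this query has no GROUP BY and no aggregate functions, so SQLite rejects it (HAVING clause on a non-aggregate query); the condition here is per row

Fix: Use WHERE for row-level filtering

Corrected query:
SELECT id, product, total FROM orders WHERE total > 841.24

Result:
id | product  | total  
---+----------+--------
3  | Headset  | 1001.45
4  | Monitor  | 1254.82
6  | Cable    | 1780.36
7  | Headset  | 959.15 
8  | Keyboard | 1167.21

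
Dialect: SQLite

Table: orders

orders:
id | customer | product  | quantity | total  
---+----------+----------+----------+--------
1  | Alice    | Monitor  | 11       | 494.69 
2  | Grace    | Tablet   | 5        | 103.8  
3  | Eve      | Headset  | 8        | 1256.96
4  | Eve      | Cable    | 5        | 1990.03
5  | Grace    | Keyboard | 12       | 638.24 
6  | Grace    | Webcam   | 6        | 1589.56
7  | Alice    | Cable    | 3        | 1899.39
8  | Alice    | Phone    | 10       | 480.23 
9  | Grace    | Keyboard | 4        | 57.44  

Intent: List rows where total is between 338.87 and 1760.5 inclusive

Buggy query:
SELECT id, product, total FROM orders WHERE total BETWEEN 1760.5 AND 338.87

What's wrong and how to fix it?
Bug: The bounds are reversed; BETWEEN a AND b requires a <= b to match anything

Fix: Swap the bounds so the smaller value comes first

Corrected query:
SELECT id, product, total FROM orders WHERE total BETWEEN 338.87 AND 1760.5

Result:
id | product  | total  
---+----------+--------
1  | Monitor  | 494.69 
3  | Headset  | 1256.96
5  | Keyboard | 638.24 
6  | Webcam   | 1589.56
8  | Phone    | 480.23 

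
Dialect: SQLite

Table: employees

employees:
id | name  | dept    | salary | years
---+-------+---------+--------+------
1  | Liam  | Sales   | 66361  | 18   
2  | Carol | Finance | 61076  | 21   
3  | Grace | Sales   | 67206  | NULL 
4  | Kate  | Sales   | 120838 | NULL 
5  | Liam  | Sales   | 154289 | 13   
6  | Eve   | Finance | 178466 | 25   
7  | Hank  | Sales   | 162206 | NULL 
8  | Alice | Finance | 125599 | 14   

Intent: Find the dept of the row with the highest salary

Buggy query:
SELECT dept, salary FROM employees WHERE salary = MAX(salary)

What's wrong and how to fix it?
Bug: WHERE is evaluated per row; an aggregate over the whole table isn't defined there

Fix: Wrap MAX in a scalar subquery so WHERE compares against a single value

Corrected query:
SELECT dept, salary FROM employees WHERE salary = (SELECT MAX(salary) FROM employees)

Result:
dept    | salary
--------+-------
Finance | 178466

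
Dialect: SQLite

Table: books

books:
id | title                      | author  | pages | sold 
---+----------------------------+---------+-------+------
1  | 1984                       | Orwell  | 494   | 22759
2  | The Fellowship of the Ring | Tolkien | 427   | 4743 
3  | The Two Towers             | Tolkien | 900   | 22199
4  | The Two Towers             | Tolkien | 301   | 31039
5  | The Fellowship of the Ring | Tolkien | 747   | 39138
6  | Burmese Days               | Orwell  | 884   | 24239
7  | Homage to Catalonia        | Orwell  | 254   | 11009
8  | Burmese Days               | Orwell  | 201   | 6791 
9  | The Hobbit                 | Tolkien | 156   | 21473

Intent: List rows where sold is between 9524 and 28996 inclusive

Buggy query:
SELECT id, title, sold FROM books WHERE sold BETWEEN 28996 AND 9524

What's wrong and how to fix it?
Bug: The bounds are reversed; BETWEEN a AND b requires a <= b to match anything

Fix: Write BETWEEN 9524 AND 28996

Corrected query:
SELECT id, title, sold FROM books WHERE sold BETWEEN 9524 AND 28996

Result:
id | title               | sold 
---+---------------------+------
1  | 1984                | 22759
3  | The Two Towers      | 22199
6  | Burmese Days        | 24239
7  | Homage to Catalonia | 11009
9  | The Hobbit          | 21473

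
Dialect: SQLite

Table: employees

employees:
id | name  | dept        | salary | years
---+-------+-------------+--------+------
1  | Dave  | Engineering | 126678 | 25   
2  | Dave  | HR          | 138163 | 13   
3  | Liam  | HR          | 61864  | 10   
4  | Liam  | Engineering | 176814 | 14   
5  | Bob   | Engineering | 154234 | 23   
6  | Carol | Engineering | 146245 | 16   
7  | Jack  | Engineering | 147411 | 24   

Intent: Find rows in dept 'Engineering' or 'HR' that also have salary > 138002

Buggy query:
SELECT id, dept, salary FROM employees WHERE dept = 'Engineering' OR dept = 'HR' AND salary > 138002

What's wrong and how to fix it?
Bug: Without parentheses, AND is evaluated before OR, so the salary filter only applies to the 'HR' branch

Fix: Group the OR with parentheses (or use IN), then AND the threshold

Corrected query:
SELECT id, dept, salary FROM employees WHERE (dept = 'Engineering' OR dept = 'HR') AND salary > 138002

Result:
id | dept        | salary
---+-------------+-------
2  | HR          | 138163
4  | Engineering | 176814
5  | Engineering | 154234
6  | Engineering | 146245
7  | Engineering | 147411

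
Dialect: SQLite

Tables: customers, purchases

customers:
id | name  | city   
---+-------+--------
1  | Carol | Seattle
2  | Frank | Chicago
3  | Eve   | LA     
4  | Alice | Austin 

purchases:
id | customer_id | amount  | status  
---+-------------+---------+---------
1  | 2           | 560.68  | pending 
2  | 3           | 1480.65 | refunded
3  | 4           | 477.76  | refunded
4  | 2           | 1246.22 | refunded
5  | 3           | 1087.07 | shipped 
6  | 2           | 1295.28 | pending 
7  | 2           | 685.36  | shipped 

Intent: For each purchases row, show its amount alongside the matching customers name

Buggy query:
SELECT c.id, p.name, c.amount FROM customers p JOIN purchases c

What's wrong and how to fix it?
Bug: JOIN with no ON clause produces a cartesian product; every purchases row pairs with every customers row

Fix: Add ON c.customer_id = p.id to the JOIN

Corrected query:
SELECT c.id, p.name, c.amount FROM customers p JOIN purchases c ON c.customer_id = p.id

Result:
id | name  | amount 
---+-------+--------
1  | Frank | 560.68 
2  | Eve   | 1480.65
3  | Alice | 477.76 
4  | Frank | 1246.22
5  | Eve   | 1087.07
6  | Frank | 1295.28
7  | Frank | 685.36 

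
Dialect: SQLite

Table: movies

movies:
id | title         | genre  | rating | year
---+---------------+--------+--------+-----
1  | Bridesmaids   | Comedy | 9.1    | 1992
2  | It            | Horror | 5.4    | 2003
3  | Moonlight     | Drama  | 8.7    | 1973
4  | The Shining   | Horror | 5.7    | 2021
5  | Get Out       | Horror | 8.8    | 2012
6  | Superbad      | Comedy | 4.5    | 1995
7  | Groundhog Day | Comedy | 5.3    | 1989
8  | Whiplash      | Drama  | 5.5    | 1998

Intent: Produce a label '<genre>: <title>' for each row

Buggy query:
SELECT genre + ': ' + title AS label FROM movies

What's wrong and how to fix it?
Bug: SQLite uses || for string concatenation; + coerces text to numbers (yielding 0)

Fix: Use the || operator for string concatenation

Corrected query:
SELECT genre || ': ' || title AS label FROM movies

Result:
label                
---------------------
Comedy: Bridesmaids  
Horror: It           
Drama: Moonlight     
Horror: The Shining  
Horror: Get Out      
Comedy: Superbad     
Comedy: Groundhog Day
Drama: Whiplash      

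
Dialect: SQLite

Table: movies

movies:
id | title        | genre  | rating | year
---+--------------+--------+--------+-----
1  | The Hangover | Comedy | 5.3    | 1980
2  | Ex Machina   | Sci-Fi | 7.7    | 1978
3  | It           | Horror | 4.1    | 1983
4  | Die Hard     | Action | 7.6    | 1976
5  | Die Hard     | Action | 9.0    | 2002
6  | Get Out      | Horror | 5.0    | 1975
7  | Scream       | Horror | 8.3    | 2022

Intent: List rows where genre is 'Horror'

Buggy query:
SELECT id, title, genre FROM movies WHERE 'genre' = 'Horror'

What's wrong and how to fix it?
Bug: Single quotes denote string literals in SQL; the column name is being compared as a constant string

Fix: Reference the column as genre without single quotes

Corrected query:
SELECT id, title, genre FROM movies WHERE genre = 'Horror'

Result:
id | title   | genre 
---+---------+-------
3  | It      | Horror
6  | Get Out | Horror
7  | Scream  | Horror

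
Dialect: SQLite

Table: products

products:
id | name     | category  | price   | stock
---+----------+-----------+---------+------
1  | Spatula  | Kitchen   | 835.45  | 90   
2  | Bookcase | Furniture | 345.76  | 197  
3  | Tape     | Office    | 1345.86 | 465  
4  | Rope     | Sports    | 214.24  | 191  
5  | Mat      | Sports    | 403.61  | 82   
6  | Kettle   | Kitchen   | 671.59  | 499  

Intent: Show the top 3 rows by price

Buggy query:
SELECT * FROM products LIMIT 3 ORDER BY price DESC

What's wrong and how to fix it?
Bug: ORDER BY cannot follow LIMIT; LIMIT is the final clause

Fix: Swap the clauses: ORDER BY first, then LIMIT

Corrected query:
SELECT * FROM products ORDER BY price DESC LIMIT 3

Result:
id | name    | category | price   | stock
---+---------+----------+---------+------
3  | Tape    | Office   | 1345.86 | 465  
1  | Spatula | Kitchen  | 835.45  | 90   
6  | Kettle  | Kitchen  | 671.59  | 499  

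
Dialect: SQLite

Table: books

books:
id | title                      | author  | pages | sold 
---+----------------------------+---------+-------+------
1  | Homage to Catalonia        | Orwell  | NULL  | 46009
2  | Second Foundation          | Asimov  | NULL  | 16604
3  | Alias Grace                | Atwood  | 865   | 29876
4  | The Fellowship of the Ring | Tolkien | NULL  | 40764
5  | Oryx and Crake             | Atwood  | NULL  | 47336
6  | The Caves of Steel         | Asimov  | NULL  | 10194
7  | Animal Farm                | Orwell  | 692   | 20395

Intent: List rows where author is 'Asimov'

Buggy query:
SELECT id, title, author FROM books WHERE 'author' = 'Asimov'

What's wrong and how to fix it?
Bug: 'author' in single quotes is a string literal, not the column; the comparison is literal-vs-literal and never true

Fix: Reference the column as author without single quotes

Corrected query:
SELECT id, title, author FROM books WHERE author = 'Asimov'

Result:
id | title              | author
---+--------------------+-------
2  | Second Foundation  | Asimov
6  | The Caves of Steel | Asimov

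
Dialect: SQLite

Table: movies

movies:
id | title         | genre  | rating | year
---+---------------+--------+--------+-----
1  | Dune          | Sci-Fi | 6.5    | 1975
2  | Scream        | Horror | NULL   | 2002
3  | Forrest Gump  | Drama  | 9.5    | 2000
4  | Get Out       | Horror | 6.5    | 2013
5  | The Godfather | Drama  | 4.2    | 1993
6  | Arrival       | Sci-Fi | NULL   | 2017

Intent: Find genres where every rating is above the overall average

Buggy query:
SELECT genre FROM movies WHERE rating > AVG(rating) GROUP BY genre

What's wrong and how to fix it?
Bug: WHERE evaluates per row before aggregation, so AVG() is unavailable

Fix: Use a subquery for AVG and a HAVING MIN(...) filter so the condition holds for every row in the group

Corrected query:
SELECT genre FROM movies GROUP BY genre HAVING MIN(rating) > (SELECT AVG(rating) FROM movies)

Result:
(no rows)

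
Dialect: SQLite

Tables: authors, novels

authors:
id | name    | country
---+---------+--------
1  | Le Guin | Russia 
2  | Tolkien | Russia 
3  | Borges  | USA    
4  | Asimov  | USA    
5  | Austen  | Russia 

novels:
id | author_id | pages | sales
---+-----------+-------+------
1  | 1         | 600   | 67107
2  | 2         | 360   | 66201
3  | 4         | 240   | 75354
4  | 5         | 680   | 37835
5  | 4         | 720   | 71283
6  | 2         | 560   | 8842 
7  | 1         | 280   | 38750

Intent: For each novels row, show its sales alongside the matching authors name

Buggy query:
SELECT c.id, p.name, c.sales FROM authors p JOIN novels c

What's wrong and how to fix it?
Bug: Missing join condition: each novels row is matched to all authors rows instead of just its own

Fix: Specify the join condition linking the foreign key to the parent id

Corrected query:
SELECT c.id, p.name, c.sales FROM authors p JOIN novels c ON c.author_id = p.id

Result:
id | name    | sales
---+---------+------
1  | Le Guin | 67107
2  | Tolkien | 66201
3  | Asimov  | 75354
4  | Austen  | 37835
5  | Asimov  | 71283
6  | Tolkien | 8842 
7  | Le Guin | 38750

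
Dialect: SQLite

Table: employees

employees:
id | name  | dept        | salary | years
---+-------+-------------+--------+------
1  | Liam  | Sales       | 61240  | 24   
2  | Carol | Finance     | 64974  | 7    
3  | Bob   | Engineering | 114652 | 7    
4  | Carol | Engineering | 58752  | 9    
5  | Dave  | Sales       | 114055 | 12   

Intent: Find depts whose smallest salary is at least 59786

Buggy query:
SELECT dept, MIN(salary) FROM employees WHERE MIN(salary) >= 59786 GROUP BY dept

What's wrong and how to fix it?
Bug: MIN() in WHERE is a misuse of aggregate

Fix: Use HAVING for the per-group MIN condition

Corrected query:
SELECT dept, MIN(salary) FROM employees GROUP BY dept HAVING MIN(salary) >= 59786

Result:
dept    | MIN(salary)
--------+------------
Finance | 64974      
Sales   | 61240      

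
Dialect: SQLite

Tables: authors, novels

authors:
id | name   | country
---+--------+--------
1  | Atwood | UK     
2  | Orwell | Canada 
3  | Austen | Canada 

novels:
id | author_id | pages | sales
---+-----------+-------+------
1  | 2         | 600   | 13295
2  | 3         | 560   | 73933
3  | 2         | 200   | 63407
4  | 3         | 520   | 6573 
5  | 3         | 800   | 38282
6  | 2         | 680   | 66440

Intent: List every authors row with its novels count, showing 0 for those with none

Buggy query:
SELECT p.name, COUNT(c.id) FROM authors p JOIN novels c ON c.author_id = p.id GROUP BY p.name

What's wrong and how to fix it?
Bug: An inner join excludes parents with zero children

Fix: Use LEFT JOIN so parents without children still appear (COUNT(c.id) gives 0)

Corrected query:
SELECT p.name, COUNT(c.id) FROM authors p LEFT JOIN novels c ON c.author_id = p.id GROUP BY p.name

Result:
name   | COUNT(c.id)
-------+------------
Atwood | 0          
Austen | 3          
Orwell | 3          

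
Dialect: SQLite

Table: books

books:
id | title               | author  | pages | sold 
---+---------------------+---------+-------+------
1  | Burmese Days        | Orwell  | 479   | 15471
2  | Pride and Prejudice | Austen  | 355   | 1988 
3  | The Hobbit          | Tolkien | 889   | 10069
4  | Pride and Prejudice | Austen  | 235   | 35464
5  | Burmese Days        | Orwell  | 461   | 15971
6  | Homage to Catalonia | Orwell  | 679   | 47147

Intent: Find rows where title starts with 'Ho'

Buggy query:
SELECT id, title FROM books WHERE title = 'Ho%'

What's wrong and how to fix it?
Bug: '=' compares the literal string including the % character; pattern matching needs LIKE

Fix: Replace '=' with LIKE so 'Ho%' is treated as a pattern

Corrected query:
SELECT id, title FROM books WHERE title LIKE 'Ho%'

Result:
id | title              
---+--------------------
6  | Homage to Catalonia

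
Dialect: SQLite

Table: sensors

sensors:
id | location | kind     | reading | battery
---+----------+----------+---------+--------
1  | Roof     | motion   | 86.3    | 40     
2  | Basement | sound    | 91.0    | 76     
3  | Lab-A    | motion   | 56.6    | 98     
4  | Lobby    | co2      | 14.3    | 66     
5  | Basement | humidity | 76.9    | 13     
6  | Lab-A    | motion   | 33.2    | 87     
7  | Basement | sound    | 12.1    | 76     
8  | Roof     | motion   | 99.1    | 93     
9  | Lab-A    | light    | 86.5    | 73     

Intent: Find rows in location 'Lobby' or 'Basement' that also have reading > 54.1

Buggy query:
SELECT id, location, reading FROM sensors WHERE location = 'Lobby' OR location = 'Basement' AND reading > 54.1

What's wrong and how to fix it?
Bug: AND binds tighter than OR, so this parses as location = 'Lobby' OR (location = 'Basement' AND reading > 54.1)

Fix: Group the OR with parentheses (or use IN), then AND the threshold

Corrected query:
SELECT id, location, reading FROM sensors WHERE (location = 'Lobby' OR location = 'Basement') AND reading > 54.1

Result:
id | location | reading
---+----------+--------
2  | Basement | 91     
5  | Basement | 76.9   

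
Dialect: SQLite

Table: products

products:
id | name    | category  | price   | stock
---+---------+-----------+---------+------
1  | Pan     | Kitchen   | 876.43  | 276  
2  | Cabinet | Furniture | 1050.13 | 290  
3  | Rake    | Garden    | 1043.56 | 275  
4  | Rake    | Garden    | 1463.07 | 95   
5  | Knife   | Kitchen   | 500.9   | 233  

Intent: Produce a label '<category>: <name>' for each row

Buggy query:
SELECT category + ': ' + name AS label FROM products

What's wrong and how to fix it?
Bug: SQLite uses || for string concatenation; + coerces text to numbers (yielding 0)

Fix: Use the || operator for string concatenation

Corrected query:
SELECT category || ': ' || name AS label FROM products

Result:
label             
------------------
Kitchen: Pan      
Furniture: Cabinet
Garden: Rake      
Garden: Rake      
Kitchen: Knife    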